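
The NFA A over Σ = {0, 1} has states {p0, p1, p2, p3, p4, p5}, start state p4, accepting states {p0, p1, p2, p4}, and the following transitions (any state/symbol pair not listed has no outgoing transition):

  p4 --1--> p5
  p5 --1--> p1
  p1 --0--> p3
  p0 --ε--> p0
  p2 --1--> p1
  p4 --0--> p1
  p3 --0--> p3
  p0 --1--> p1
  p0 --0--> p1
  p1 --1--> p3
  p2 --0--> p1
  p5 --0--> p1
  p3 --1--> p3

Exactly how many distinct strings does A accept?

The useful subgraph on states {p1, p4, p5} is acyclic, so L(A) is finite; the longest accepting path visits 3 useful states, giving maximum string length 2.
Counting accepting paths from p4 by length: 1 of length 0, 1 of length 1, 2 of length 2. Total 4.

4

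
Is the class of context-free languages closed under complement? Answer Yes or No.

No

CFLs are closed under union, so if they were also closed under complement they would be closed under intersection by De Morgan (L₁ ∩ L₂ is the complement of the union of the complements). But {aⁿbⁿcᵐ} ∩ {aᵐbⁿcⁿ} = {aⁿbⁿcⁿ} is not context-free although both operands are.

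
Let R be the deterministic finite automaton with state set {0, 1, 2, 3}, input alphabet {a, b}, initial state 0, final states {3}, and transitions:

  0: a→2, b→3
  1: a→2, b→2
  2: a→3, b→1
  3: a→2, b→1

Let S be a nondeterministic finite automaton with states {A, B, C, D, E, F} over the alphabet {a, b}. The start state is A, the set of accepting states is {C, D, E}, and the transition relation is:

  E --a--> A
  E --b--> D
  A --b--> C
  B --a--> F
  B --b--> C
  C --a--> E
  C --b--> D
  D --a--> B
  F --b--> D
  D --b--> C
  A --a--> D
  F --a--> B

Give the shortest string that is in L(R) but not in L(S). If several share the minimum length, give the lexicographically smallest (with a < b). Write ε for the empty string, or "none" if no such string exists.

aa

The string aa is accepted by R but not by S.
No shorter string lies in the difference, and aa is the lexicographically first length-2 string in L(R) \ L(S).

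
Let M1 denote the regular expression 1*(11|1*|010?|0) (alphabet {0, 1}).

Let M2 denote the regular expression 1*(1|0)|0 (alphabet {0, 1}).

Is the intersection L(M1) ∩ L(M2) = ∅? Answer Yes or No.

No

The string 0 is accepted by both M1 and M2.
Hence L(M1) ∩ L(M2) ≠ ∅.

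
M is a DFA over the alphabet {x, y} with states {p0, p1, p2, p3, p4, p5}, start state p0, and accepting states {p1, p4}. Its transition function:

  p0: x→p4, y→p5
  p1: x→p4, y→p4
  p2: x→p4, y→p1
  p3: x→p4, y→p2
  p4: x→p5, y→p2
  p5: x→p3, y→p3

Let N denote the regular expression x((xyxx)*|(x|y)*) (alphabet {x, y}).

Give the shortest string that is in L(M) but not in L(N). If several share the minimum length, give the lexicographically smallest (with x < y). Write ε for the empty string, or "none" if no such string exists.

The string yxx is accepted by M but not by N.
No shorter string lies in the difference, and yxx is the lexicographically first length-3 string in L(M) \ L(N).

yxx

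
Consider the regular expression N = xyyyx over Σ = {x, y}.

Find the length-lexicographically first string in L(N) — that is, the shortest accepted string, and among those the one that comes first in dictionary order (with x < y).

By inspection of the expression, no string of length less than 5 matches, and xyyyx is the lexicographically first match of length 5.

xyyyx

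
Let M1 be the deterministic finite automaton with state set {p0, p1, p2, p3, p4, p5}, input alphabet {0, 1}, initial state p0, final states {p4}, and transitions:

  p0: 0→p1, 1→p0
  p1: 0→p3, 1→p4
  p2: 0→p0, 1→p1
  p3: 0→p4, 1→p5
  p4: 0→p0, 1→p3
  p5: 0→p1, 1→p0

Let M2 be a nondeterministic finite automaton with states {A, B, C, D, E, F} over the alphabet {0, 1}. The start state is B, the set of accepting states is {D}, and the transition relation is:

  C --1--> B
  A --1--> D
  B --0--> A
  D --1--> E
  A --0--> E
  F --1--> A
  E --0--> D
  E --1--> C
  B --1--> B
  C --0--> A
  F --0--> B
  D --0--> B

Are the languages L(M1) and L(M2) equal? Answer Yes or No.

Exploring the product automaton M1 × M2 from the start pair (p0, B), following both machines on each input symbol, reaches 5 state pairs: (p0, B), (p1, A), (p3, E), (p4, D), (p5, C).
M1 accepts in {p4} and M2 accepts in {D}. In every reachable pair the two components are either both accepting — (p4, D) — or both non-accepting, so no string is accepted by exactly one of the machines: L(M1) \ L(M2) and L(M2) \ L(M1) are both empty.
Hence every string is accepted by M1 iff it is accepted by M2, and the two languages coincide.

Yes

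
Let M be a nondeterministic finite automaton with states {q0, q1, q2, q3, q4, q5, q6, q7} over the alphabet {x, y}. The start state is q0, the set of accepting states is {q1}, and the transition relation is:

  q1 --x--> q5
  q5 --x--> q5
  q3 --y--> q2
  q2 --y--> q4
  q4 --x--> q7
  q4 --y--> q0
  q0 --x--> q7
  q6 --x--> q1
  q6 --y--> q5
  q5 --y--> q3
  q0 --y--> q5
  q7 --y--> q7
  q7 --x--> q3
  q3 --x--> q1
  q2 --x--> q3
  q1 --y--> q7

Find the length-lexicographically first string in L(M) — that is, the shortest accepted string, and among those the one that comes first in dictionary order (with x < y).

A breadth-first search from q0 reaches an accepting state first via the path q0 → q7 → q3 → q1 on input xxx.
No string of length < 3 is accepted (BFS exhausts all shorter strings without reaching an accepting state), and xxx is the lexicographically least accepting string of length 3.

xxx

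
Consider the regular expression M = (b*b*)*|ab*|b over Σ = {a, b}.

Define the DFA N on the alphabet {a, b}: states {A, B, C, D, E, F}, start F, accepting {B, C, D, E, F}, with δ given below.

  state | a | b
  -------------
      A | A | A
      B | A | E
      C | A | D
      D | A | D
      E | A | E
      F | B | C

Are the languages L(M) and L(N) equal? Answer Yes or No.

Yes

Converting the expression M to a DFA (subset construction, then merging equivalent states) gives the minimal DFA with states {m0, m1, m2}, start state m0, accepting states {m0, m1} and transitions m0: a→m1, b→m1; m1: a→m2, b→m1; m2: a→m2, b→m2.
Exploring the product automaton M × N from the start pair (m0, F), following both machines on each input symbol, reaches 6 state pairs: (m0, F), (m1, B), (m1, C), (m2, A), (m1, E), (m1, D).
M accepts in {m0, m1} and N accepts in {B, C, D, E, F}. In every reachable pair the two components are either both accepting — (m0, F), (m1, B), (m1, C), (m1, E), (m1, D) — or both non-accepting, so no string is accepted by exactly one of the machines: L(M) \ L(N) and L(N) \ L(M) are both empty.
Hence every string is accepted by M iff it is accepted by N, and the two languages coincide.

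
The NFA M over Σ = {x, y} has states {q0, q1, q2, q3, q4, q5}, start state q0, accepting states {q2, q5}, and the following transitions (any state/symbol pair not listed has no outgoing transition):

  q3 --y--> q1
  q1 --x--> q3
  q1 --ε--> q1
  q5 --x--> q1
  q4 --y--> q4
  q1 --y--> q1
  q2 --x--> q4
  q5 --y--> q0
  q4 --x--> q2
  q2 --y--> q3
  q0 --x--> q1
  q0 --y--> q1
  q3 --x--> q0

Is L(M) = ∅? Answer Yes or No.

The states reachable from the start state are {q0, q1, q3}.
None of the accepting states {q2, q5} is reachable, so no string is accepted and L(M) = ∅.

Yes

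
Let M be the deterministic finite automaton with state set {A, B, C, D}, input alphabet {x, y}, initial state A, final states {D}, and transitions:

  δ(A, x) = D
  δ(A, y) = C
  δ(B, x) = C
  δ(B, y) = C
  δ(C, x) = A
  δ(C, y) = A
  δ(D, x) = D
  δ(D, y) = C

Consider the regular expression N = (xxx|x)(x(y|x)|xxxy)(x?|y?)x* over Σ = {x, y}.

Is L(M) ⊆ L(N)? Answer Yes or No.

No

The string x is in L(M) but not in L(N).
So L(M) ⊄ L(N).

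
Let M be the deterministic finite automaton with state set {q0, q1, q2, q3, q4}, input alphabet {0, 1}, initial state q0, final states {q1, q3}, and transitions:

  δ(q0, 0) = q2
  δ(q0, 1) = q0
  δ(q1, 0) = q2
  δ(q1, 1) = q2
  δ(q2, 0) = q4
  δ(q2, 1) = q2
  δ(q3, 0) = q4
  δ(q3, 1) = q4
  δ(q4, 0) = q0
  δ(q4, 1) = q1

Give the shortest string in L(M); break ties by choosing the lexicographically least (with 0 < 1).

A breadth-first search from q0 reaches an accepting state first via the path q0 → q2 → q4 → q1 on input 001.
No string of length < 3 is accepted (BFS exhausts all shorter strings without reaching an accepting state), and 001 is the lexicographically least accepting string of length 3.

001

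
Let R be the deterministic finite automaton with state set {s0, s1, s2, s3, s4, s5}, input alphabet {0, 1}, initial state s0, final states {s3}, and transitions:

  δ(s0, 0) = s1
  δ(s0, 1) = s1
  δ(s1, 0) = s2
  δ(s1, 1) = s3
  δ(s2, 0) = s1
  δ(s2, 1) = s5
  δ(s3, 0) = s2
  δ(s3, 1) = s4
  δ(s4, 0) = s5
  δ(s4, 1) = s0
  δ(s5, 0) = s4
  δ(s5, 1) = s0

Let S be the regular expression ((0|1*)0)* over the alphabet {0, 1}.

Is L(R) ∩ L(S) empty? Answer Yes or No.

Yes

Converting the expression S to a DFA (subset construction, then merging equivalent states) gives the minimal DFA with states {r0, r1}, start state r0, accepting states {r0} and transitions r0: 0→r0, 1→r1; r1: 0→r0, 1→r1.
Exploring the product automaton R × S from the start pair (s0, r0), following both machines on each input symbol, reaches 10 state pairs: (s0, r0), (s1, r0), (s1, r1), (s2, r0), (s3, r1), (s5, r1), (s4, r1), (s4, r0), (s0, r1), (s5, r0).
R accepts in {s3} and S accepts in {r0}; no reachable pair has both components accepting, so no string drives both machines to acceptance simultaneously and L(R) ∩ L(S) = ∅.
So no string is accepted by both, and the intersection is empty.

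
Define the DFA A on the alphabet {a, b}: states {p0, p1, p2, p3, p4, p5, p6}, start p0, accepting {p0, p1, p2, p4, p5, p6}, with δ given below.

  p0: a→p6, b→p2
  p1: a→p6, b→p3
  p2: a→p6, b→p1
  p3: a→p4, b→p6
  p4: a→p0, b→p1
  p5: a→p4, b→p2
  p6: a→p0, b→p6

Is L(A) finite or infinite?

infinite

State p0 is reachable from the start and can reach an accepting state, and it lies on the cycle p0 → p2 → p1 → p3 → p4 → p0.
Traversing that cycle any number of times yields accepted strings of unbounded length, so the language is infinite.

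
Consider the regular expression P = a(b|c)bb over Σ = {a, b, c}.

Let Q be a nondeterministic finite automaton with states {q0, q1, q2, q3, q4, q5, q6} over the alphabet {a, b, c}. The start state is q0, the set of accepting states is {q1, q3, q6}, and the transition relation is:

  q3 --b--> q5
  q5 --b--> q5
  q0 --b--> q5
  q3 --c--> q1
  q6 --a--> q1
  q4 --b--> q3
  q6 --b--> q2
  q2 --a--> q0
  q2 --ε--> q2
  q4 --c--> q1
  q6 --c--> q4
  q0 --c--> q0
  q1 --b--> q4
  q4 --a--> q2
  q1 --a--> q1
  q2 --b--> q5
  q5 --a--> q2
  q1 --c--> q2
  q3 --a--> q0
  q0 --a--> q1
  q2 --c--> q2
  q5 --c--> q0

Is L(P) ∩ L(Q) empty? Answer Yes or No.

Converting the expression P to a DFA (subset construction, then merging equivalent states) gives the minimal DFA with states {p0, p1, p2, p3, p4, p5}, start state p0, accepting states {p5} and transitions p0: a→p1, b→p2, c→p2; p1: a→p2, b→p3, c→p3; p2: a→p2, b→p2, c→p2; p3: a→p2, b→p4, c→p2; p4: a→p2, b→p5, c→p2; p5: a→p2, b→p2, c→p2.
Exploring the product automaton P × Q from the start pair (p0, q0), following both machines on each input symbol, reaches 13 state pairs: (p0, q0), (p1, q1), (p2, q5), (p2, q0), (p2, q1), (p3, q4), (p3, q2), (p2, q2), (p2, q4), (p4, q3), (p4, q5), (p2, q3), (p5, q5).
P accepts in {p5} and Q accepts in {q1, q3, q6}; no reachable pair has both components accepting, so no string drives both machines to acceptance simultaneously and L(P) ∩ L(Q) = ∅.
So no string is accepted by both, and the intersection is empty.

Yes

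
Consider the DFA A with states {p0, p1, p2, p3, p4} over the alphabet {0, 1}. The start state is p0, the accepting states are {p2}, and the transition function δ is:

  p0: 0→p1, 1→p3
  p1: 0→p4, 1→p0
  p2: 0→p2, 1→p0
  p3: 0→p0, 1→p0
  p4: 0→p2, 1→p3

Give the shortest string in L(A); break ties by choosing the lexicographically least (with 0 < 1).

A breadth-first search from p0 reaches an accepting state first via the path p0 → p1 → p4 → p2 on input 000.
No string of length < 3 is accepted (BFS exhausts all shorter strings without reaching an accepting state), and 000 is the lexicographically least accepting string of length 3.

000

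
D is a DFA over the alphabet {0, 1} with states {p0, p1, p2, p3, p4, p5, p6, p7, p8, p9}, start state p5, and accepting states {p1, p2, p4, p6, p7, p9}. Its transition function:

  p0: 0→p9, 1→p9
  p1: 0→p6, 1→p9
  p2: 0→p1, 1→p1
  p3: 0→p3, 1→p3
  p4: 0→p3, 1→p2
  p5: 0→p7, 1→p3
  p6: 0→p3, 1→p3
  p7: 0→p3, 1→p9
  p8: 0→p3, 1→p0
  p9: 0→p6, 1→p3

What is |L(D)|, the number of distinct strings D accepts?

3

The useful subgraph on states {p5, p6, p7, p9} is acyclic, so L(D) is finite; the longest accepting path visits 4 useful states, giving maximum string length 3.
Counting accepting paths from p5 by length: 1 of length 1, 1 of length 2, 1 of length 3. Total 3.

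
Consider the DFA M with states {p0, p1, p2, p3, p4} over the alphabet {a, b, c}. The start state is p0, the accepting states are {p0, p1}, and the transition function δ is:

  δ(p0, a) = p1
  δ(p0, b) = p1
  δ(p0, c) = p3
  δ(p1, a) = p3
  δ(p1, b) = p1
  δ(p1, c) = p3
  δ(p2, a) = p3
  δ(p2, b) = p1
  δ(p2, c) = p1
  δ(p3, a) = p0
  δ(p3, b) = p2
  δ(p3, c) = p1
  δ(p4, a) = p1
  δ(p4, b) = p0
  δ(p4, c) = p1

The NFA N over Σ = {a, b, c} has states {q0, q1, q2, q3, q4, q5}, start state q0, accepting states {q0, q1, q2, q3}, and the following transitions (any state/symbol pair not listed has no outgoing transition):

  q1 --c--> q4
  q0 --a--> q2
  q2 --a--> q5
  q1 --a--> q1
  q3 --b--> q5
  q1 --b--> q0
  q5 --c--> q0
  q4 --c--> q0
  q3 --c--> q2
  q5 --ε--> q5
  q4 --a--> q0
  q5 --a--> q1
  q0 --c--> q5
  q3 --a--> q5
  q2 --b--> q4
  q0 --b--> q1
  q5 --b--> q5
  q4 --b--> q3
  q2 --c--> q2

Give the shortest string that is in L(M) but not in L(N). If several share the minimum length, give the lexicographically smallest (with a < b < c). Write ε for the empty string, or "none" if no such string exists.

The string ab is accepted by M but not by N.
No shorter string lies in the difference, and ab is the lexicographically first length-2 string in L(M) \ L(N).

ab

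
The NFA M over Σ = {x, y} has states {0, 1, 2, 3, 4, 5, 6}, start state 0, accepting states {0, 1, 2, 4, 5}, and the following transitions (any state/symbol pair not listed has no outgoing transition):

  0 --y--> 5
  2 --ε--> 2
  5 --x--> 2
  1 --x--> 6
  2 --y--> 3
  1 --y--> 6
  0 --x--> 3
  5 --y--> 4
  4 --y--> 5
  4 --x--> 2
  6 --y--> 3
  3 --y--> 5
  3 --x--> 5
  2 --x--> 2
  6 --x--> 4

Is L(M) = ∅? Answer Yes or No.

No

The empty string ε is accepted: the run 0 ends in the accepting state 0.
Since at least one string is accepted, L(M) is not empty.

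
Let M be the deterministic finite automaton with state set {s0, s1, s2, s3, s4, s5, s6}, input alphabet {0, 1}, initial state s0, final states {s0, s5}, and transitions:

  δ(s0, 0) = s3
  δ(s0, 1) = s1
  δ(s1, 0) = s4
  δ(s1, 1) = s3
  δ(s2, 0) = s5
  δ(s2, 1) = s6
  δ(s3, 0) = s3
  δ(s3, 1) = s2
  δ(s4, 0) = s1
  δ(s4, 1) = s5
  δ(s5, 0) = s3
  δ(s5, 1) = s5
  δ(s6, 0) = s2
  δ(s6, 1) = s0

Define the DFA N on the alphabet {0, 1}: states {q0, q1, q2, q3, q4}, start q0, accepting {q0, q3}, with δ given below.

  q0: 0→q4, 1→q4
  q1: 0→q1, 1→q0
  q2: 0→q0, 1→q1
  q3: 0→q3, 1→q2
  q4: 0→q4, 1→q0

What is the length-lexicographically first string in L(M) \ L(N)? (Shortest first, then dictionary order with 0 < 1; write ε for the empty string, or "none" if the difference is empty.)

010

The string 010 is accepted by M but not by N.
No shorter string lies in the difference, and 010 is the lexicographically first length-3 string in L(M) \ L(N).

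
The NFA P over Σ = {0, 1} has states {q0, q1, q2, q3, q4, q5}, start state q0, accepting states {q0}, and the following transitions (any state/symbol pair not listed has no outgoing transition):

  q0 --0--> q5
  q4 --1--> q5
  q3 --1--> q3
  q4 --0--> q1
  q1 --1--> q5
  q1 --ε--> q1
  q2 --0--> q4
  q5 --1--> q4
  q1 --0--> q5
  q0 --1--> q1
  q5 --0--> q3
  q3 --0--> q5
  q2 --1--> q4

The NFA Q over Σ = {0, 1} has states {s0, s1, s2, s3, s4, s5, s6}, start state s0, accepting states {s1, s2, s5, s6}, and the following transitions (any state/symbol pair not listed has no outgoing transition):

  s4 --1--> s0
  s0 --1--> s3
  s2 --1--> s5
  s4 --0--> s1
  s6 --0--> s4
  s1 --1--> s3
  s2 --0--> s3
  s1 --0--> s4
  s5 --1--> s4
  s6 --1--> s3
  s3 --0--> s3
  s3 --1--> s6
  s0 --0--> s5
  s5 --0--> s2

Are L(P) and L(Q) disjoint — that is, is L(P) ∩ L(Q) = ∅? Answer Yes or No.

Yes

Exploring the product automaton P × Q from the start pair (q0, s0), following both machines on each input symbol, reaches 25 state pairs: (q0, s0), (q5, s5), (q1, s3), (q3, s2), (q4, s4), (q5, s3), (q5, s6), (q3, s5), (q1, s1), (q5, s0), (q3, s3), (q4, s6), (q3, s4), (q4, s3), (q5, s2), (q5, s4), (q3, s6), (q1, s4), (q5, s1), (q3, s0), (q4, s5), (q3, s1), (q4, s0), (q1, s2), (q1, s5).
P accepts in {q0} and Q accepts in {s1, s2, s5, s6}; no reachable pair has both components accepting, so no string drives both machines to acceptance simultaneously and L(P) ∩ L(Q) = ∅.
So no string is accepted by both, and the intersection is empty.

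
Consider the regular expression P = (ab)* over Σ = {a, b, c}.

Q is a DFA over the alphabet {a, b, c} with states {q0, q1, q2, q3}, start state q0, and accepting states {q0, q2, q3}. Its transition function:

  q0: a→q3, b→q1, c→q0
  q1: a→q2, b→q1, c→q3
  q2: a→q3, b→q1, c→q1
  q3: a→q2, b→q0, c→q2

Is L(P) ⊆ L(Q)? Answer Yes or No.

Yes

Converting the expression P to a DFA (subset construction, then merging equivalent states) gives the minimal DFA with states {p0, p1, p2}, start state p0, accepting states {p0} and transitions p0: a→p1, b→p2, c→p2; p1: a→p2, b→p0, c→p2; p2: a→p2, b→p2, c→p2.
Exploring the product automaton P × Q from the start pair (p0, q0), following both machines on each input symbol, reaches 6 state pairs: (p0, q0), (p1, q3), (p2, q1), (p2, q0), (p2, q2), (p2, q3).
P accepts in {p0} and Q accepts in {q0, q2, q3}. The reachable pairs whose P-component is accepting are (p0, q0); in each of them the Q-component is accepting too, so the product for L(P) \ L(Q) (P-component accepting, Q-component rejecting) has no reachable accepting pair and the difference is empty.
Hence every string in L(P) is also in L(Q).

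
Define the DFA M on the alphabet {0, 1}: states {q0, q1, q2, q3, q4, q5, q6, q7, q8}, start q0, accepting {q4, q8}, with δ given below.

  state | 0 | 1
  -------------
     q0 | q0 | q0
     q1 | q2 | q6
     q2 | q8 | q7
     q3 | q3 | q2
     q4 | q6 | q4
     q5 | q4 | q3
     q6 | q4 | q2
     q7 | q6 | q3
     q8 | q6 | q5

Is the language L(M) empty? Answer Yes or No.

The states reachable from the start state are {q0}.
None of the accepting states {q4, q8} is reachable, so no string is accepted and L(M) = ∅.

Yes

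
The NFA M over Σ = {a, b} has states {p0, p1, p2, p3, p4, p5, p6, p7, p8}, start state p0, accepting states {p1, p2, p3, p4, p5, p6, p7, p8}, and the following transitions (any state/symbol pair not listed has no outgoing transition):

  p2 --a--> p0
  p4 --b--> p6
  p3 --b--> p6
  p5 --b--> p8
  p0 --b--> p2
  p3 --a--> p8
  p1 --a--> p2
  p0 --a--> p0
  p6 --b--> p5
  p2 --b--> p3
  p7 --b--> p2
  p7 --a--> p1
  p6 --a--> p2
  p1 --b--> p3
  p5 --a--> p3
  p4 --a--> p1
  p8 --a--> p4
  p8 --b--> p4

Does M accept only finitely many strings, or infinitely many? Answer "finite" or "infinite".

infinite

State p0 is reachable from the start and can reach an accepting state, and it lies on the cycle p0 → p0.
Traversing that cycle any number of times yields accepted strings of unbounded length, so the language is infinite.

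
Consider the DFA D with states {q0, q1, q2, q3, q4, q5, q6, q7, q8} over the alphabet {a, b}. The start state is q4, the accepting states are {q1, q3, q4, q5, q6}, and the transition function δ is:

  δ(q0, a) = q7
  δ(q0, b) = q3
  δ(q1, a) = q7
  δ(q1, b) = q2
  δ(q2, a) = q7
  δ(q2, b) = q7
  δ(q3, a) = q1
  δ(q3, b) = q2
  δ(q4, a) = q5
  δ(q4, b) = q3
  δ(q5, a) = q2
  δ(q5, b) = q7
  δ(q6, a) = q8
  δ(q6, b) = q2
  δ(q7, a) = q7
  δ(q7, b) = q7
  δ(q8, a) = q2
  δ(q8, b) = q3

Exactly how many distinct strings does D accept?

The useful subgraph on states {q1, q3, q4, q5} is acyclic, so L(D) is finite; the longest accepting path visits 3 useful states, giving maximum string length 2.
Counting accepting paths from q4 by length: 1 of length 0, 2 of length 1, 1 of length 2. Total 4.

4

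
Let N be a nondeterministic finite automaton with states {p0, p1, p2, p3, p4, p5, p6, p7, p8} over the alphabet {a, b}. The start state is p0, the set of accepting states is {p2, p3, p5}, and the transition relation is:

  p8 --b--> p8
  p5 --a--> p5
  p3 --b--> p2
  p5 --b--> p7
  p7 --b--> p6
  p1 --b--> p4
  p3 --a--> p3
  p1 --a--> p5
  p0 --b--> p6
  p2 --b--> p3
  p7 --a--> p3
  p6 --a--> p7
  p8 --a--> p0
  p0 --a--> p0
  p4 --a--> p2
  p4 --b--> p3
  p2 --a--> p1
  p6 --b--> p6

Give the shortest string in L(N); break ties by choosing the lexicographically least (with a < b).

A breadth-first search from p0 reaches an accepting state first via the path p0 → p6 → p7 → p3 on input baa.
No string of length < 3 is accepted (BFS exhausts all shorter strings without reaching an accepting state), and baa is the lexicographically least accepting string of length 3.

baa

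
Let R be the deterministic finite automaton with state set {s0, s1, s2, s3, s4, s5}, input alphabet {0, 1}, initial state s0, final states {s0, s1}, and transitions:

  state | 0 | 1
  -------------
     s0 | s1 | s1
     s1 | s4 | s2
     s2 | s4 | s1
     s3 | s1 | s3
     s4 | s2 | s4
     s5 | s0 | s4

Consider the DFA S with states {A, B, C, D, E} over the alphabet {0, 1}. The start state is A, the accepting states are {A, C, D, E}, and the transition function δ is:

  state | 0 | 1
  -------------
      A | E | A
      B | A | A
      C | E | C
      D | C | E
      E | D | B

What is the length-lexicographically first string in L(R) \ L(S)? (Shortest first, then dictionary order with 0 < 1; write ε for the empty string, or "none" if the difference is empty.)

01001

The string 01001 is accepted by R but not by S.
No shorter string lies in the difference, and 01001 is the lexicographically first length-5 string in L(R) \ L(S).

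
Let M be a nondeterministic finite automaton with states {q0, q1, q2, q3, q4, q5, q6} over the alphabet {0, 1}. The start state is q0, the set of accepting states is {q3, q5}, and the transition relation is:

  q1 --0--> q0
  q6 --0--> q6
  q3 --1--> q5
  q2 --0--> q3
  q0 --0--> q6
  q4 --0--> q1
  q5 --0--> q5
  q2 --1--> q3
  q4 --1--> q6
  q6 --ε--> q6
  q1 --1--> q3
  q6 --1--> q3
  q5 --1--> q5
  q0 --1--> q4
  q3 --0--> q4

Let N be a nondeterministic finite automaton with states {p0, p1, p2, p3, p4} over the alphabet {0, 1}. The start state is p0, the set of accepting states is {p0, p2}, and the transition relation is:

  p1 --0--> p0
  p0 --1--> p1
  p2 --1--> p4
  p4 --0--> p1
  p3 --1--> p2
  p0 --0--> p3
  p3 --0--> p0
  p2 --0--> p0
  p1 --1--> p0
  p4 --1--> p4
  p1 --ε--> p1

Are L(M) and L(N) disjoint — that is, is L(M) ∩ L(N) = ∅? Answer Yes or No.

The string 01 is accepted by both M and N.
Hence L(M) ∩ L(N) ≠ ∅.

No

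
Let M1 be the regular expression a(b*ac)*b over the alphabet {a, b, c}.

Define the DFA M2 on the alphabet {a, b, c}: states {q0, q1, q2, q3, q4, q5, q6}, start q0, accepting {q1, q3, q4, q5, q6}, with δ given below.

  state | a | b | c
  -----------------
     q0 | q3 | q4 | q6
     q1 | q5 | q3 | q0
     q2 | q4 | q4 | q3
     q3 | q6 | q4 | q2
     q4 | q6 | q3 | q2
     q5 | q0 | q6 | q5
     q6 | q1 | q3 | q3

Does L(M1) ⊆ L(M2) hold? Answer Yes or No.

Yes

Converting the expression M1 to a DFA (subset construction, then merging equivalent states) gives the minimal DFA with states {r0, r1, r2, r3, r4, r5}, start state r0, accepting states {r4} and transitions r0: a→r1, b→r2, c→r2; r1: a→r3, b→r4, c→r2; r2: a→r2, b→r2, c→r2; r3: a→r2, b→r2, c→r1; r4: a→r3, b→r5, c→r2; r5: a→r3, b→r5, c→r2.
Exploring the product automaton M1 × M2 from the start pair (r0, q0), following both machines on each input symbol, reaches 13 state pairs: (r0, q0), (r1, q3), (r2, q4), (r2, q6), (r3, q6), (r4, q4), (r2, q2), (r2, q3), (r2, q1), (r5, q3), (r2, q5), (r2, q0), (r5, q4).
M1 accepts in {r4} and M2 accepts in {q1, q3, q4, q5, q6}. The reachable pairs whose M1-component is accepting are (r4, q4); in each of them the M2-component is accepting too, so the product for L(M1) \ L(M2) (M1-component accepting, M2-component rejecting) has no reachable accepting pair and the difference is empty.
Hence every string in L(M1) is also in L(M2).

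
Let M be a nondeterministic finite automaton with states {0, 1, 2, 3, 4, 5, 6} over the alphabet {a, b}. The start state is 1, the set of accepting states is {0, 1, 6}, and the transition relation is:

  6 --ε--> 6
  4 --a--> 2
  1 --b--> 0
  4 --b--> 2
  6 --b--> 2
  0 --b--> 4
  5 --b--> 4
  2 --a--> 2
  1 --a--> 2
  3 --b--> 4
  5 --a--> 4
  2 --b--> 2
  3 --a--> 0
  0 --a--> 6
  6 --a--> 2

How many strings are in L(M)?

3

The useful subgraph on states {0, 1, 6} is acyclic, so L(M) is finite; the longest accepting path visits 3 useful states, giving maximum string length 2.
Counting accepting paths from 1 by length: 1 of length 0, 1 of length 1, 1 of length 2. Total 3.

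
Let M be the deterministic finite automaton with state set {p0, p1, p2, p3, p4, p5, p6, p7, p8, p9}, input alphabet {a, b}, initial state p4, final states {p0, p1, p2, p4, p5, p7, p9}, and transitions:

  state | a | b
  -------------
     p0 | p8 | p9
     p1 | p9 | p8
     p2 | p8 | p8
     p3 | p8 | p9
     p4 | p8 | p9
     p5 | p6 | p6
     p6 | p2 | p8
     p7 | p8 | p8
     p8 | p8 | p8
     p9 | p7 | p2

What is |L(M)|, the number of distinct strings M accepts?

4

The useful subgraph on states {p2, p4, p7, p9} is acyclic, so L(M) is finite; the longest accepting path visits 3 useful states, giving maximum string length 2.
Counting accepting paths from p4 by length: 1 of length 0, 1 of length 1, 2 of length 2. Total 4.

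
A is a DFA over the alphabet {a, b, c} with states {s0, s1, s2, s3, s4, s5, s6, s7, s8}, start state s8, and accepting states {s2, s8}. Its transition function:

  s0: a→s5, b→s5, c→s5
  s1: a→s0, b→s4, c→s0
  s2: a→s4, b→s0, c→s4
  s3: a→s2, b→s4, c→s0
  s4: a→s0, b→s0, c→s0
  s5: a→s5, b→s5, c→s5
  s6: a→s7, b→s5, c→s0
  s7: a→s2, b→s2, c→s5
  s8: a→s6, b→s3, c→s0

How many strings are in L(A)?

4

The useful subgraph on states {s2, s3, s6, s7, s8} is acyclic, so L(A) is finite; the longest accepting path visits 4 useful states, giving maximum string length 3.
Counting accepting paths from s8 by length: 1 of length 0, 1 of length 2, 2 of length 3. Total 4.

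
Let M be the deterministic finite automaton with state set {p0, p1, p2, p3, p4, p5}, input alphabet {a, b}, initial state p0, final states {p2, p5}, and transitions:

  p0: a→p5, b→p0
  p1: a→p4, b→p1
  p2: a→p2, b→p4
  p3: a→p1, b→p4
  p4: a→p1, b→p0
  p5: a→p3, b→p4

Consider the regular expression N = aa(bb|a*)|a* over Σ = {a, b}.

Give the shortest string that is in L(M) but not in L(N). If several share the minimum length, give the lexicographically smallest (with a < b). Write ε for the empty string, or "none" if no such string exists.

ba

The string ba is accepted by M but not by N.
No shorter string lies in the difference, and ba is the lexicographically first length-2 string in L(M) \ L(N).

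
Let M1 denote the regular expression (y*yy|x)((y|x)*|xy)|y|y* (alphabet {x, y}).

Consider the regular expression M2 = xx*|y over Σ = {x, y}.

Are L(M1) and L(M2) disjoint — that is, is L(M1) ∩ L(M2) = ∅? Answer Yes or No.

No

The string x is accepted by both M1 and M2.
Hence L(M1) ∩ L(M2) ≠ ∅.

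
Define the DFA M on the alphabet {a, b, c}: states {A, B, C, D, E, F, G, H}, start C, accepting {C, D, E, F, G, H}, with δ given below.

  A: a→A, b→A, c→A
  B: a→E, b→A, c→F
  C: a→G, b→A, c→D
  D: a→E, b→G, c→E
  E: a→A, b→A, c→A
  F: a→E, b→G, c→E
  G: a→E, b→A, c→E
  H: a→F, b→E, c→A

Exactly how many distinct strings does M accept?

10

The useful subgraph on states {C, D, E, G} is acyclic, so L(M) is finite; the longest accepting path visits 4 useful states, giving maximum string length 3.
Counting accepting paths from C by length: 1 of length 0, 2 of length 1, 5 of length 2, 2 of length 3. Total 10.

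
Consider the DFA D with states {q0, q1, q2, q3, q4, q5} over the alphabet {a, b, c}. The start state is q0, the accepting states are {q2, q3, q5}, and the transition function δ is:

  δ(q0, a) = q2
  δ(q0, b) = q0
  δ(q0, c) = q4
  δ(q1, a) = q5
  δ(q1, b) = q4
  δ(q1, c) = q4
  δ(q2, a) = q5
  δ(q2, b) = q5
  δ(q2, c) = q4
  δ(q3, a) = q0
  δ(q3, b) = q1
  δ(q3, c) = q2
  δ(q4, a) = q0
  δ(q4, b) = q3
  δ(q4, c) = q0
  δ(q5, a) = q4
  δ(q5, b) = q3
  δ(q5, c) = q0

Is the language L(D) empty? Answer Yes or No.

No

The string a is accepted: the run q0 → q2 ends in the accepting state q2.
Since at least one string is accepted, L(D) is not empty.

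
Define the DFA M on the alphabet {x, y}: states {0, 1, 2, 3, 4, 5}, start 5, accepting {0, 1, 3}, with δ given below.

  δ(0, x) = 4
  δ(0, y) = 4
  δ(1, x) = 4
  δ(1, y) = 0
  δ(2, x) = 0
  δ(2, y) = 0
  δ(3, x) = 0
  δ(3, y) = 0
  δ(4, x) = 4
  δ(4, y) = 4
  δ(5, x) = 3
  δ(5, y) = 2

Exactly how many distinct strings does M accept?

5

The useful subgraph on states {0, 2, 3, 5} is acyclic, so L(M) is finite; the longest accepting path visits 3 useful states, giving maximum string length 2.
Counting accepting paths from 5 by length: 1 of length 1, 4 of length 2. Total 5.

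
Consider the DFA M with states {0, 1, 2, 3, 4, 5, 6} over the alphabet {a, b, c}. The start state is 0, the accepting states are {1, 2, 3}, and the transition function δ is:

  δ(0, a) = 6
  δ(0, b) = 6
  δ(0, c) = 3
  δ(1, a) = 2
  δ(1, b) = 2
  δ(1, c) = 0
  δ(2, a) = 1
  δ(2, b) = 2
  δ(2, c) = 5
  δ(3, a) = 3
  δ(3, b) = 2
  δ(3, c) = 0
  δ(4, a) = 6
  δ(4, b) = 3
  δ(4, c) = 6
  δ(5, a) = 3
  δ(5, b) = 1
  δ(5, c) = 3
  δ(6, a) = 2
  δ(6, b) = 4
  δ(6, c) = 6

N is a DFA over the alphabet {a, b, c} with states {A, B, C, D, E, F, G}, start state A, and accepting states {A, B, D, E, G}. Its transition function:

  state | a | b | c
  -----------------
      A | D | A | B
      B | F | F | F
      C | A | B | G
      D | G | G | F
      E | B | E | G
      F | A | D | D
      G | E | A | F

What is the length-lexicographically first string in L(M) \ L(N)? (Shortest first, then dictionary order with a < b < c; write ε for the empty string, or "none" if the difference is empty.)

The string ca is accepted by M but not by N.
No shorter string lies in the difference, and ca is the lexicographically first length-2 string in L(M) \ L(N).

ca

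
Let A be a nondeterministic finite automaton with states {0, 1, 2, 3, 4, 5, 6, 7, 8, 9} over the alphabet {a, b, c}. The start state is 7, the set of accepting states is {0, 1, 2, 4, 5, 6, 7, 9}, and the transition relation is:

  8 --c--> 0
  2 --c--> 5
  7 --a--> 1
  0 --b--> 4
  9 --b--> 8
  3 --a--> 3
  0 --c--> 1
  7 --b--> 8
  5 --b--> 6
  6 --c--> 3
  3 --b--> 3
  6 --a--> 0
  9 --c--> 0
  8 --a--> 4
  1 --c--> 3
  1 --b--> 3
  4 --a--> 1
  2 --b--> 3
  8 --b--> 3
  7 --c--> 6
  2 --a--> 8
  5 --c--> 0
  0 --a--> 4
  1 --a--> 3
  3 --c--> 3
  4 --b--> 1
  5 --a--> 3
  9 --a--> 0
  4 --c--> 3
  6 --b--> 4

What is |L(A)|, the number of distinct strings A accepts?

The useful subgraph on states {0, 1, 4, 6, 7, 8} is acyclic, so L(A) is finite; the longest accepting path visits 5 useful states, giving maximum string length 4.
Counting accepting paths from 7 by length: 1 of length 0, 2 of length 1, 4 of length 2, 10 of length 3, 8 of length 4. Total 25.

25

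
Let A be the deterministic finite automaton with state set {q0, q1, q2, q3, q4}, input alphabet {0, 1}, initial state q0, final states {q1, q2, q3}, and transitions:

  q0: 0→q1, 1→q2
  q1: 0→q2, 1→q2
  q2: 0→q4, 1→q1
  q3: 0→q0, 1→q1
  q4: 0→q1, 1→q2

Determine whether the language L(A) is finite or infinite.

State q1 is reachable from the start and can reach an accepting state, and it lies on the cycle q1 → q2 → q1.
Traversing that cycle any number of times yields accepted strings of unbounded length, so the language is infinite.

infinite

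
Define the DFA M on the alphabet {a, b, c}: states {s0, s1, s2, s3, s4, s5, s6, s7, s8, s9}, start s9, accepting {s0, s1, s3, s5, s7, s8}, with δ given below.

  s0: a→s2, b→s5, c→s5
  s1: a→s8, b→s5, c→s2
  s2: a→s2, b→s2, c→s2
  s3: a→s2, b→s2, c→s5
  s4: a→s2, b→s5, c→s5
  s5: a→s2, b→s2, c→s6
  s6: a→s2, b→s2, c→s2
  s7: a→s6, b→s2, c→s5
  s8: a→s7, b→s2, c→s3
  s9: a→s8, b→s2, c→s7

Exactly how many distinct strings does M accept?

7

The useful subgraph on states {s3, s5, s7, s8, s9} is acyclic, so L(M) is finite; the longest accepting path visits 4 useful states, giving maximum string length 3.
Counting accepting paths from s9 by length: 2 of length 1, 3 of length 2, 2 of length 3. Total 7.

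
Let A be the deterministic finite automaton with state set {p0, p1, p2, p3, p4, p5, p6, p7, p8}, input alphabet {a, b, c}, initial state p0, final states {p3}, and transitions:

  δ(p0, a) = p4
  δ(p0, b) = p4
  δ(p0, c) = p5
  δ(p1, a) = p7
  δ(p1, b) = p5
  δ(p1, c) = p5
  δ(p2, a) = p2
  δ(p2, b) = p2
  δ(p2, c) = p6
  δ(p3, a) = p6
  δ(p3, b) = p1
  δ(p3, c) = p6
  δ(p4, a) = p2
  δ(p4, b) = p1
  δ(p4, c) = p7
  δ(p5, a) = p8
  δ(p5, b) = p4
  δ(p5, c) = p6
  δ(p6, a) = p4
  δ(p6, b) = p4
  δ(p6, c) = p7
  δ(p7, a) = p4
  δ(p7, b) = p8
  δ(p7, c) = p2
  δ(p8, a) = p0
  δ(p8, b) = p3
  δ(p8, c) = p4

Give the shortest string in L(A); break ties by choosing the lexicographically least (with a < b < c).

A breadth-first search from p0 reaches an accepting state first via the path p0 → p5 → p8 → p3 on input cab.
No string of length < 3 is accepted (BFS exhausts all shorter strings without reaching an accepting state), and cab is the lexicographically least accepting string of length 3.

cab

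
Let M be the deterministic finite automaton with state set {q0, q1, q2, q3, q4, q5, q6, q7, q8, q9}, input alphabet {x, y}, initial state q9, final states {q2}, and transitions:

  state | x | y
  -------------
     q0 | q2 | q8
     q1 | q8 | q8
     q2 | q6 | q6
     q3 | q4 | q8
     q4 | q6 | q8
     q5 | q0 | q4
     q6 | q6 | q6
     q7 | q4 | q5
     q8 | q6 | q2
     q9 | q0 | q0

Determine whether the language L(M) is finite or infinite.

finite

The useful states (reachable from q9 and able to reach an accepting state) are {q0, q2, q8, q9}.
Restricted to these states the transition graph has no cycle, so every accepting path has bounded length and L is finite.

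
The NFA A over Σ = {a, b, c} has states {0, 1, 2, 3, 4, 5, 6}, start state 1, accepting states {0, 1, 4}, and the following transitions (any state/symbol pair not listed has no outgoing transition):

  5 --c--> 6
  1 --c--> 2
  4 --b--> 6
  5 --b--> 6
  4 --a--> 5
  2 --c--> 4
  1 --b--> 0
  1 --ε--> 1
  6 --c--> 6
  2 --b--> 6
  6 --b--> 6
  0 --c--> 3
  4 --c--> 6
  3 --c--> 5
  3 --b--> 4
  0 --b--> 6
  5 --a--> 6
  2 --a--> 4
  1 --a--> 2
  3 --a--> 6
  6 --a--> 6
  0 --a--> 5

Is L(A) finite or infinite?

finite

The useful states (reachable from 1 and able to reach an accepting state) are {0, 1, 2, 3, 4}.
Restricted to these states the transition graph has no cycle, so every accepting path has bounded length and L is finite.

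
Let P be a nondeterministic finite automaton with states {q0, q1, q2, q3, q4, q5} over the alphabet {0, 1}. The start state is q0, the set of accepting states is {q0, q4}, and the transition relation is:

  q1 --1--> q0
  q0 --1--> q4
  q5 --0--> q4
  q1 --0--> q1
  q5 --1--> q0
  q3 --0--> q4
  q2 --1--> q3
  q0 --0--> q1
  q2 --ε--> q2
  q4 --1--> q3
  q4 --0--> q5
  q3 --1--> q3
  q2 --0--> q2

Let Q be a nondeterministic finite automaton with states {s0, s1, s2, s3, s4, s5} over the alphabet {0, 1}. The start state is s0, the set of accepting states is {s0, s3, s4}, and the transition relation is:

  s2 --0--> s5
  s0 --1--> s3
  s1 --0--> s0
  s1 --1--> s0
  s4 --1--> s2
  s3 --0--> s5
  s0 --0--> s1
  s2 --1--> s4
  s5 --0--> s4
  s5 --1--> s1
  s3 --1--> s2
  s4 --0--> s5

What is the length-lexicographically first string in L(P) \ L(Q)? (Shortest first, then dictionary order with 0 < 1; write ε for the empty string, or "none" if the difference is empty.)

101

The string 101 is accepted by P but not by Q.
No shorter string lies in the difference, and 101 is the lexicographically first length-3 string in L(P) \ L(Q).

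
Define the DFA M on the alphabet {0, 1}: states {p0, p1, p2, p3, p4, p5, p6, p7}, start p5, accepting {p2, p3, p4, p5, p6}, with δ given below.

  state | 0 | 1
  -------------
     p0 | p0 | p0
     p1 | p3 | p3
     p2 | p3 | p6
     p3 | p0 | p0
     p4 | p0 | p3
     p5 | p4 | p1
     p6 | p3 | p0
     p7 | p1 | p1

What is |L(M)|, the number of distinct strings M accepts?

5

The useful subgraph on states {p1, p3, p4, p5} is acyclic, so L(M) is finite; the longest accepting path visits 3 useful states, giving maximum string length 2.
Counting accepting paths from p5 by length: 1 of length 0, 1 of length 1, 3 of length 2. Total 5.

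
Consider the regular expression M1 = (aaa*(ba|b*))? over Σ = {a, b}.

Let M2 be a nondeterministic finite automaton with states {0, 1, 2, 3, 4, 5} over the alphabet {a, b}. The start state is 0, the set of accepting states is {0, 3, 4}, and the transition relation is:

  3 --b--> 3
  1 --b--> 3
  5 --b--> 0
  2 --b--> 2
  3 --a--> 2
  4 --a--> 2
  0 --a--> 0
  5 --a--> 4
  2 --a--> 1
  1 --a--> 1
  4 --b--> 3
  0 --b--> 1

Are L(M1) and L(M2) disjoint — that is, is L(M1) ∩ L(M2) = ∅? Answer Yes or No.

No

The empty string ε is accepted by both M1 and M2.
Hence L(M1) ∩ L(M2) ≠ ∅.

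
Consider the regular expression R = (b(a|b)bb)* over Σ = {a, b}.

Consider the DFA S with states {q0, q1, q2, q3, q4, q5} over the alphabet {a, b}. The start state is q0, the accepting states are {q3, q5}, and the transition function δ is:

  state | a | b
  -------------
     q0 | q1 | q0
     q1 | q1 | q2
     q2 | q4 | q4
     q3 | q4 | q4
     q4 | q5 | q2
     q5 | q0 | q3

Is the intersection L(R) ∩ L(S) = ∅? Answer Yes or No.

Converting the expression R to a DFA (subset construction, then merging equivalent states) gives the minimal DFA with states {r0, r1, r2, r3, r4}, start state r0, accepting states {r0} and transitions r0: a→r1, b→r2; r1: a→r1, b→r1; r2: a→r3, b→r3; r3: a→r1, b→r4; r4: a→r1, b→r0.
Exploring the product automaton R × S from the start pair (r0, q0), following both machines on each input symbol, reaches 15 state pairs: (r0, q0), (r1, q1), (r2, q0), (r1, q2), (r3, q1), (r3, q0), (r1, q4), (r4, q2), (r4, q0), (r1, q5), (r0, q4), (r1, q0), (r1, q3), (r2, q2), (r3, q4).
R accepts in {r0} and S accepts in {q3, q5}; no reachable pair has both components accepting, so no string drives both machines to acceptance simultaneously and L(R) ∩ L(S) = ∅.
So no string is accepted by both, and the intersection is empty.

Yes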